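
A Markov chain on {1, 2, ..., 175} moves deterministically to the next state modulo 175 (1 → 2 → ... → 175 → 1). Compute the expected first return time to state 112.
E[T_112 | X_0 = 112] = 175

The chain cycles deterministically, so starting at state 112 it returns in exactly 175 steps. Equivalently, the stationary distribution is uniform π_j = 1/175 for every state j, so by Kac's formula E[T_112] = 1/π_112 = 175.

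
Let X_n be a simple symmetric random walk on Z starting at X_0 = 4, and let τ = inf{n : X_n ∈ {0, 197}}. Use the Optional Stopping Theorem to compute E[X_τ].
E[X_τ] = 4

X_n is a martingale and τ is a bounded-mean stopping time (indeed τ is finite a.s. with bounded expectation since the walk is in a bounded region). By the OST, E[X_τ] = E[X_0] = 4. Equivalently: E[X_τ] = 197 · P(hit 197 first) + 0 · P(hit 0 first) = 197 · (4/197) = 4.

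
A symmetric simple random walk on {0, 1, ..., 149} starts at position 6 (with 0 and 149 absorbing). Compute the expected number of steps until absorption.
E[τ | X_0 = 6] = 858

Let v_k = E[τ | X_0 = k]. Boundary: v_0 = v_149 = 0. Recurrence: v_k = 1 + (v_{k-1} + v_{k+1})/2 for 1 ≤ k ≤ 148. The particular solution to v_k − (v_{k-1} + v_{k+1})/2 = 1 is v_k = −k^2. Adding homogeneous solution A + B k and matching boundaries gives v_k = k (149 − k). Substituting k = 6: v_6 = 6 · 143 = 858.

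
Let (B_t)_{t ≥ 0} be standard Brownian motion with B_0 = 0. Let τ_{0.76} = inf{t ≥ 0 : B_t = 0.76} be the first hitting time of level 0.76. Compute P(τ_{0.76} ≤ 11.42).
P(τ_{0.76} ≤ 11.42) = 2(1 − Φ(0.76/√11.42)) = 2(1 − Φ(0.2249)) ≈ 0.8221

By the reflection principle for standard BM, P(τ_b ≤ t) = 2 · P(B_t ≥ b). Since B_t ~ N(0, t), P(B_t ≥ 0.76) = 1 − Φ(0.76/√t) = 1 − Φ(0.76/√11.42) = 1 − Φ(0.2249) ≈ 0.41103. Doubling: P(τ_{0.76} ≤ 11.42) ≈ 2 · 0.41103 = 0.82206 ≈ 0.8221.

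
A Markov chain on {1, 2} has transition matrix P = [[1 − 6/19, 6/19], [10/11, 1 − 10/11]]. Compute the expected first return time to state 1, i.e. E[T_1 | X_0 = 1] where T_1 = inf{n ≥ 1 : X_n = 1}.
E[T_1 | X_0 = 1] = 1/π_1 = 128/95

For an irreducible recurrent Markov chain with stationary distribution π, E[T_i | X_0 = i] = 1/π_i (Kac's formula). Here π_1 = (10/11)/(6/19 + 10/11) = (10/11)/(256/209) = 95/128, so E[T_1 | X_0 = 1] = 1/π_1 = (6/19 + 10/11)/(10/11) = (256/209)/(10/11) = 128/95.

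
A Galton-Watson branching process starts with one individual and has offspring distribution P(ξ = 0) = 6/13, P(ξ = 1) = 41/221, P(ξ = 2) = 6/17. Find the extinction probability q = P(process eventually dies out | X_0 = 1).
q = 1

Mean offspring μ = 0·6/13 + 1·41/221 + 2·6/17 = 197/221 ≤ 1. For μ ≤ 1 with offspring not concentrated at 1, the Galton-Watson process goes extinct almost surely, so q = 1.
(Algebraic check: The pgf is f(s) = 6/13 + 41/221·s + 6/17·s². The extinction probability q is the smallest fixed point of f in [0, 1]. Setting s = f(s):
  6/17·s² + (41/221 − 1)·s + 6/13 = 0
  6/17·s² − (6/13 + 6/17)·s + 6/13 = 0
which factors as (s − 1)·(6/17·s − 6/13) = 0, giving roots s = 1 and s = (6/13)/(6/17) = 17/13. Since 17/13 ≥ 1, the smallest root in [0, 1] is s = 1.)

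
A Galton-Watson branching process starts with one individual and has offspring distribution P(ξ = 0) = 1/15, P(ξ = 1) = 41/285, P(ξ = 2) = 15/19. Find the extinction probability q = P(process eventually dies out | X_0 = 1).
q = 19/225

The pgf is f(s) = 1/15 + 41/285·s + 15/19·s². The extinction probability q is the smallest fixed point of f in [0, 1]. Setting s = f(s):
  15/19·s² + (41/285 − 1)·s + 1/15 = 0
  15/19·s² − (1/15 + 15/19)·s + 1/15 = 0
which factors as (s − 1)·(15/19·s − 1/15) = 0, giving roots s = 1 and s = (1/15)/(15/19) = 19/225.
Mean offspring μ = 41/285 + 2·15/19 = 491/285 > 1 (supercritical), so q < 1. The extinction probability is the smaller root: q = (1/15)/(15/19) = 19/225.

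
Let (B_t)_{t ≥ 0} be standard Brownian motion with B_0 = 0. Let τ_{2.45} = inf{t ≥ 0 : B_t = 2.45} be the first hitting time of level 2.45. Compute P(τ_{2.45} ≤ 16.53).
P(τ_{2.45} ≤ 16.53) = 2(1 − Φ(2.45/√16.53)) = 2(1 − Φ(0.6026)) ≈ 0.5468

By the reflection principle for standard BM, P(τ_b ≤ t) = 2 · P(B_t ≥ b). Since B_t ~ N(0, t), P(B_t ≥ 2.45) = 1 − Φ(2.45/√t) = 1 − Φ(2.45/√16.53) = 1 − Φ(0.6026) ≈ 0.27339. Doubling: P(τ_{2.45} ≤ 16.53) ≈ 2 · 0.27339 = 0.54678 ≈ 0.5468.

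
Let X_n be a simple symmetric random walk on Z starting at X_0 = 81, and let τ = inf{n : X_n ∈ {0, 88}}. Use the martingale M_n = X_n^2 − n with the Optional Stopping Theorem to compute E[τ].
E[τ] = 567

M_n = X_n^2 − n is a martingale (since E[X_{n+1}^2 | F_n] = X_n^2 + 1). By OST (τ has finite mean in a bounded region), E[M_τ] = E[M_0] = X_0^2 − 0 = 81^2 = 6561. Also E[M_τ] = E[X_τ^2] − E[τ]. The walk exits at 0 or 88, with P(hit 88 first) = 81/88, so E[X_τ^2] = 88^2 · 81/88 + 0 = 7128. Thus E[τ] = E[X_τ^2] − E[M_τ] = 7128 − 6561 = 567 = 81(88 − 81) = 567.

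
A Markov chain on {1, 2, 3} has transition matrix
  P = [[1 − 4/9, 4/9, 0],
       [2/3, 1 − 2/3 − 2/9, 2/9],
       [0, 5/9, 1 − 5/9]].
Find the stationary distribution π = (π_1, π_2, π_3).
π = (15/29, 10/29, 4/29)

This is a birth-death chain on three states, which satisfies detailed balance: π_1 · P_{12} = π_2 · P_{21} and π_2 · P_{23} = π_3 · P_{32}.
From π_1 · 4/9 = π_2 · 2/3: π_2/π_1 = (4/9)/(2/3) = 2/3.
From π_2 · 2/9 = π_3 · 5/9: π_3/π_2 = (2/9)/(5/9) = 2/5.
Take π_1 proportional to 1; then unnormalized π = (1, 2/3, 4/15). Normalize by dividing by the sum 29/15:
  π = (15/29, 10/29, 4/29).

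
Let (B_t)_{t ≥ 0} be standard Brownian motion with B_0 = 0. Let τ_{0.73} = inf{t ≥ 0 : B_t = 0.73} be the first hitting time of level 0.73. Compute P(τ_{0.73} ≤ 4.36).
P(τ_{0.73} ≤ 4.36) = 2(1 − Φ(0.73/√4.36)) = 2(1 − Φ(0.3496)) ≈ 0.7266

By the reflection principle for standard BM, P(τ_b ≤ t) = 2 · P(B_t ≥ b). Since B_t ~ N(0, t), P(B_t ≥ 0.73) = 1 − Φ(0.73/√t) = 1 − Φ(0.73/√4.36) = 1 − Φ(0.3496) ≈ 0.36332. Doubling: P(τ_{0.73} ≤ 4.36) ≈ 2 · 0.36332 = 0.72664 ≈ 0.7266.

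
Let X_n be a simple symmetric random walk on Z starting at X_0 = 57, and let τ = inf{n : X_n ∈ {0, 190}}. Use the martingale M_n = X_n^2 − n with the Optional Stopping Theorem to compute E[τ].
E[τ] = 7581

M_n = X_n^2 − n is a martingale (since E[X_{n+1}^2 | F_n] = X_n^2 + 1). By OST (τ has finite mean in a bounded region), E[M_τ] = E[M_0] = X_0^2 − 0 = 57^2 = 3249. Also E[M_τ] = E[X_τ^2] − E[τ]. The walk exits at 0 or 190, with P(hit 190 first) = 57/190, so E[X_τ^2] = 190^2 · 57/190 + 0 = 10830. Thus E[τ] = E[X_τ^2] − E[M_τ] = 10830 − 3249 = 7581 = 57(190 − 57) = 7581.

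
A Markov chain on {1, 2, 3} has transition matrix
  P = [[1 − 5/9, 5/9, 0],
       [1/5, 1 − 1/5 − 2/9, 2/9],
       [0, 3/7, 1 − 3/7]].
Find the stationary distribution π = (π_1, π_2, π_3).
π = (243/1268, 675/1268, 175/634)

This is a birth-death chain on three states, which satisfies detailed balance: π_1 · P_{12} = π_2 · P_{21} and π_2 · P_{23} = π_3 · P_{32}.
From π_1 · 5/9 = π_2 · 1/5: π_2/π_1 = (5/9)/(1/5) = 25/9.
From π_2 · 2/9 = π_3 · 3/7: π_3/π_2 = (2/9)/(3/7) = 14/27.
Take π_1 proportional to 1; then unnormalized π = (1, 25/9, 350/243). Normalize by dividing by the sum 1268/243:
  π = (243/1268, 675/1268, 175/634).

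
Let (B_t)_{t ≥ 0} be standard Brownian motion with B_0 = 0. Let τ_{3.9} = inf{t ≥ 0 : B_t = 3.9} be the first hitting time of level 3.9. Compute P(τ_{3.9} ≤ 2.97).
P(τ_{3.9} ≤ 2.97) = 2(1 − Φ(3.9/√2.97)) = 2(1 − Φ(2.2630)) ≈ 0.0236

By the reflection principle for standard BM, P(τ_b ≤ t) = 2 · P(B_t ≥ b). Since B_t ~ N(0, t), P(B_t ≥ 3.9) = 1 − Φ(3.9/√t) = 1 − Φ(3.9/√2.97) = 1 − Φ(2.2630) ≈ 0.01182. Doubling: P(τ_{3.9} ≤ 2.97) ≈ 2 · 0.01182 = 0.02364 ≈ 0.0236.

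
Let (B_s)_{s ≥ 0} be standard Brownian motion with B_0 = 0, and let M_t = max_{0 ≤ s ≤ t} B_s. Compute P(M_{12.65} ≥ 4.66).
P(M_{12.65} ≥ 4.66) = 2·P(B_{12.65} ≥ 4.66) = 2(1 − Φ(4.66/√12.65)) ≈ 0.1901

By the reflection principle for Brownian motion, P(M_t ≥ a) = 2 · P(B_t ≥ a) for a ≥ 0. Since B_t ~ N(0, t), P(B_t ≥ 4.66) = 1 − Φ(4.66/√t) = 1 − Φ(4.66/√12.65) = 1 − Φ(1.3102). So
  P(M_{12.65} ≥ 4.66) = 2(1 − Φ(1.3102)) ≈ 0.1901.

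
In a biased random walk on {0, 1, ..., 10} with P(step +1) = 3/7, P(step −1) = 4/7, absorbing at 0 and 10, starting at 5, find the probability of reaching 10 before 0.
P(hit 10 before 0) = (1 − (4/3)^5) / (1 − (4/3)^10) = 243/1267

Let u_k denote P(reach 10 before 0 | start at k). Boundary: u_0 = 0, u_10 = 1. Recurrence: u_k = 3/7·u_{k+1} + 4/7·u_{k-1} for 1 ≤ k ≤ 9. Try u_k = A + B·r^k with r = q/p = (4/7)/(3/7) = 4/3. Substitution satisfies the recurrence; boundary conditions give:
  u_k = (1 − r^k) / (1 − r^N) = (1 − (4/3)^5) / (1 − (4/3)^10) = 243/1267.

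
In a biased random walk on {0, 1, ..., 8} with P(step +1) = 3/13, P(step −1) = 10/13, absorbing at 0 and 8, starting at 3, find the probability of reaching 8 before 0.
P(hit 8 before 0) = (1 − (10/3)^3) / (1 − (10/3)^8) = 33777/14284777

Let u_k denote P(reach 8 before 0 | start at k). Boundary: u_0 = 0, u_8 = 1. Recurrence: u_k = 3/13·u_{k+1} + 10/13·u_{k-1} for 1 ≤ k ≤ 7. Try u_k = A + B·r^k with r = q/p = (10/13)/(3/13) = 10/3. Substitution satisfies the recurrence; boundary conditions give:
  u_k = (1 − r^k) / (1 − r^N) = (1 − (10/3)^3) / (1 − (10/3)^8) = 33777/14284777.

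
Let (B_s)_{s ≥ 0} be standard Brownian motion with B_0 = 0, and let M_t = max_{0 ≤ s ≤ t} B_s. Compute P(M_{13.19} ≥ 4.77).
P(M_{13.19} ≥ 4.77) = 2·P(B_{13.19} ≥ 4.77) = 2(1 − Φ(4.77/√13.19)) ≈ 0.1890

By the reflection principle for Brownian motion, P(M_t ≥ a) = 2 · P(B_t ≥ a) for a ≥ 0. Since B_t ~ N(0, t), P(B_t ≥ 4.77) = 1 − Φ(4.77/√t) = 1 − Φ(4.77/√13.19) = 1 − Φ(1.3134). So
  P(M_{13.19} ≥ 4.77) = 2(1 − Φ(1.3134)) ≈ 0.1890.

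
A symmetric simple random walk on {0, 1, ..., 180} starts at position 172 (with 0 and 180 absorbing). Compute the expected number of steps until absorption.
E[τ | X_0 = 172] = 1376

Let v_k = E[τ | X_0 = k]. Boundary: v_0 = v_180 = 0. Recurrence: v_k = 1 + (v_{k-1} + v_{k+1})/2 for 1 ≤ k ≤ 179. The particular solution to v_k − (v_{k-1} + v_{k+1})/2 = 1 is v_k = −k^2. Adding homogeneous solution A + B k and matching boundaries gives v_k = k (180 − k). Substituting k = 172: v_172 = 172 · 8 = 1376.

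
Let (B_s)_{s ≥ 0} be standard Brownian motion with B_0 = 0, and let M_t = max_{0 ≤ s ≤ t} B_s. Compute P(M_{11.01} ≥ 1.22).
P(M_{11.01} ≥ 1.22) = 2·P(B_{11.01} ≥ 1.22) = 2(1 − Φ(1.22/√11.01)) ≈ 0.7131

By the reflection principle for Brownian motion, P(M_t ≥ a) = 2 · P(B_t ≥ a) for a ≥ 0. Since B_t ~ N(0, t), P(B_t ≥ 1.22) = 1 − Φ(1.22/√t) = 1 − Φ(1.22/√11.01) = 1 − Φ(0.3677). So
  P(M_{11.01} ≥ 1.22) = 2(1 − Φ(0.3677)) ≈ 0.7131.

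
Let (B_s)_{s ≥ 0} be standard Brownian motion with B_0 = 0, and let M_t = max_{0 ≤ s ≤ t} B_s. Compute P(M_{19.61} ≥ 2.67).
P(M_{19.61} ≥ 2.67) = 2·P(B_{19.61} ≥ 2.67) = 2(1 − Φ(2.67/√19.61)) ≈ 0.5466

By the reflection principle for Brownian motion, P(M_t ≥ a) = 2 · P(B_t ≥ a) for a ≥ 0. Since B_t ~ N(0, t), P(B_t ≥ 2.67) = 1 − Φ(2.67/√t) = 1 − Φ(2.67/√19.61) = 1 − Φ(0.6029). So
  P(M_{19.61} ≥ 2.67) = 2(1 − Φ(0.6029)) ≈ 0.5466.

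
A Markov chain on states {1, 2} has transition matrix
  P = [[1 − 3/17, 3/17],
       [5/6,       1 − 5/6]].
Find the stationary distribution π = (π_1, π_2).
π_1 = 85/103, π_2 = 18/103

Solve πP = π with π_1 + π_2 = 1. From πP = π: π_1 · (1 − 3/17) + π_2 · 5/6 = π_1 ⇒ π_2 · 5/6 = π_1 · 3/17 ⇒ π_2/π_1 = (3/17)/(5/6) = 18/85. Together with π_1 + π_2 = 1:
  π_1 = (5/6)/(3/17 + 5/6) = (5/6)/(103/102) = 85/103,
  π_2 = (3/17)/(3/17 + 5/6) = (3/17)/(103/102) = 18/103.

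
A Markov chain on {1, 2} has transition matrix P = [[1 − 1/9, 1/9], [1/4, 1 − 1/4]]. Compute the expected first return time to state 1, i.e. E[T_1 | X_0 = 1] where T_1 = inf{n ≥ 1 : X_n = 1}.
E[T_1 | X_0 = 1] = 1/π_1 = 13/9

For an irreducible recurrent Markov chain with stationary distribution π, E[T_i | X_0 = i] = 1/π_i (Kac's formula). Here π_1 = (1/4)/(1/9 + 1/4) = (1/4)/(13/36) = 9/13, so E[T_1 | X_0 = 1] = 1/π_1 = (1/9 + 1/4)/(1/4) = (13/36)/(1/4) = 13/9.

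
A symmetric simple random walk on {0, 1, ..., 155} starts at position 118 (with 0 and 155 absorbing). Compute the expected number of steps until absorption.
E[τ | X_0 = 118] = 4366

Let v_k = E[τ | X_0 = k]. Boundary: v_0 = v_155 = 0. Recurrence: v_k = 1 + (v_{k-1} + v_{k+1})/2 for 1 ≤ k ≤ 154. The particular solution to v_k − (v_{k-1} + v_{k+1})/2 = 1 is v_k = −k^2. Adding homogeneous solution A + B k and matching boundaries gives v_k = k (155 − k). Substituting k = 118: v_118 = 118 · 37 = 4366.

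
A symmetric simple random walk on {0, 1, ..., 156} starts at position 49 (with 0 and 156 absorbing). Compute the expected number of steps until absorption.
E[τ | X_0 = 49] = 5243

Let v_k = E[τ | X_0 = k]. Boundary: v_0 = v_156 = 0. Recurrence: v_k = 1 + (v_{k-1} + v_{k+1})/2 for 1 ≤ k ≤ 155. The particular solution to v_k − (v_{k-1} + v_{k+1})/2 = 1 is v_k = −k^2. Adding homogeneous solution A + B k and matching boundaries gives v_k = k (156 − k). Substituting k = 49: v_49 = 49 · 107 = 5243.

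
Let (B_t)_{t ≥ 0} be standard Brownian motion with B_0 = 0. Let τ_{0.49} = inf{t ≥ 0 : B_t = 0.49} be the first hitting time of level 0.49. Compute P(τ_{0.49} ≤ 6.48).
P(τ_{0.49} ≤ 6.48) = 2(1 − Φ(0.49/√6.48)) = 2(1 − Φ(0.1925)) ≈ 0.8474

By the reflection principle for standard BM, P(τ_b ≤ t) = 2 · P(B_t ≥ b). Since B_t ~ N(0, t), P(B_t ≥ 0.49) = 1 − Φ(0.49/√t) = 1 − Φ(0.49/√6.48) = 1 − Φ(0.1925) ≈ 0.42368. Doubling: P(τ_{0.49} ≤ 6.48) ≈ 2 · 0.42368 = 0.84736 ≈ 0.8474.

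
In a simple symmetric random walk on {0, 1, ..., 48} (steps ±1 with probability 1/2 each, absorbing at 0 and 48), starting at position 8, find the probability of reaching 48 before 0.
P(hit 48 before 0) = 8/48 = 1/6

Let u_k = P(hit 48 before 0 | start at k). Then u_0 = 0, u_48 = 1, and u_k = u_{k-1}/2 + u_{k+1}/2 for 1 ≤ k ≤ 47. This harmonic recurrence is solved by u_k = k/48, giving u_8 = 8/48 = 1/6.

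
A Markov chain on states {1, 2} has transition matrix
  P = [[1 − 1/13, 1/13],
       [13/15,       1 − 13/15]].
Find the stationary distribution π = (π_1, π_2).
π_1 = 169/184, π_2 = 15/184

Solve πP = π with π_1 + π_2 = 1. From πP = π: π_1 · (1 − 1/13) + π_2 · 13/15 = π_1 ⇒ π_2 · 13/15 = π_1 · 1/13 ⇒ π_2/π_1 = (1/13)/(13/15) = 15/169. Together with π_1 + π_2 = 1:
  π_1 = (13/15)/(1/13 + 13/15) = (13/15)/(184/195) = 169/184,
  π_2 = (1/13)/(1/13 + 13/15) = (1/13)/(184/195) = 15/184.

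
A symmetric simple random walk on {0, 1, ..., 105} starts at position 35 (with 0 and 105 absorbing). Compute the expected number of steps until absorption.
E[τ | X_0 = 35] = 2450

Let v_k = E[τ | X_0 = k]. Boundary: v_0 = v_105 = 0. Recurrence: v_k = 1 + (v_{k-1} + v_{k+1})/2 for 1 ≤ k ≤ 104. The particular solution to v_k − (v_{k-1} + v_{k+1})/2 = 1 is v_k = −k^2. Adding homogeneous solution A + B k and matching boundaries gives v_k = k (105 − k). Substituting k = 35: v_35 = 35 · 70 = 2450.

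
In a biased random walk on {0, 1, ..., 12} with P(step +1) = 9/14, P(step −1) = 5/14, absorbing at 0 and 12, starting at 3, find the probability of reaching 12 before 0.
P(hit 12 before 0) = (1 − (5/9)^3) / (1 − (5/9)^12) = 387420489/467194364

Let u_k denote P(reach 12 before 0 | start at k). Boundary: u_0 = 0, u_12 = 1. Recurrence: u_k = 9/14·u_{k+1} + 5/14·u_{k-1} for 1 ≤ k ≤ 11. Try u_k = A + B·r^k with r = q/p = (5/14)/(9/14) = 5/9. Substitution satisfies the recurrence; boundary conditions give:
  u_k = (1 − r^k) / (1 − r^N) = (1 − (5/9)^3) / (1 − (5/9)^12) = 387420489/467194364.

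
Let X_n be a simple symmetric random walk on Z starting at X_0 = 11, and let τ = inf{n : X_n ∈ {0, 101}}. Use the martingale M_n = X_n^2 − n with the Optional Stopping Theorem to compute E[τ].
E[τ] = 990

M_n = X_n^2 − n is a martingale (since E[X_{n+1}^2 | F_n] = X_n^2 + 1). By OST (τ has finite mean in a bounded region), E[M_τ] = E[M_0] = X_0^2 − 0 = 11^2 = 121. Also E[M_τ] = E[X_τ^2] − E[τ]. The walk exits at 0 or 101, with P(hit 101 first) = 11/101, so E[X_τ^2] = 101^2 · 11/101 + 0 = 1111. Thus E[τ] = E[X_τ^2] − E[M_τ] = 1111 − 121 = 990 = 11(101 − 11) = 990.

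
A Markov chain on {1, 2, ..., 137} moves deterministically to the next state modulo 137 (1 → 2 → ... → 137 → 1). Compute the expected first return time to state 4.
E[T_4 | X_0 = 4] = 137

The chain cycles deterministically, so starting at state 4 it returns in exactly 137 steps. Equivalently, the stationary distribution is uniform π_j = 1/137 for every state j, so by Kac's formula E[T_4] = 1/π_4 = 137.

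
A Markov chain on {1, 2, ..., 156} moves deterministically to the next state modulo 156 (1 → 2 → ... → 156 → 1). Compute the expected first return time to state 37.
E[T_37 | X_0 = 37] = 156

The chain cycles deterministically, so starting at state 37 it returns in exactly 156 steps. Equivalently, the stationary distribution is uniform π_j = 1/156 for every state j, so by Kac's formula E[T_37] = 1/π_37 = 156.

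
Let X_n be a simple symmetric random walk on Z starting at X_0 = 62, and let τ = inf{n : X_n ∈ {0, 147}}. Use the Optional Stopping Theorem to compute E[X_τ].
E[X_τ] = 62

X_n is a martingale and τ is a bounded-mean stopping time (indeed τ is finite a.s. with bounded expectation since the walk is in a bounded region). By the OST, E[X_τ] = E[X_0] = 62. Equivalently: E[X_τ] = 147 · P(hit 147 first) + 0 · P(hit 0 first) = 147 · (62/147) = 62.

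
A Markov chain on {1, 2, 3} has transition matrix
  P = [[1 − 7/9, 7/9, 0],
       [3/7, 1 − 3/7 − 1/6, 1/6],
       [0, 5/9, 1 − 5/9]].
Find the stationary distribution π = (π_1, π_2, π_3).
π = (270/907, 490/907, 147/907)

This is a birth-death chain on three states, which satisfies detailed balance: π_1 · P_{12} = π_2 · P_{21} and π_2 · P_{23} = π_3 · P_{32}.
From π_1 · 7/9 = π_2 · 3/7: π_2/π_1 = (7/9)/(3/7) = 49/27.
From π_2 · 1/6 = π_3 · 5/9: π_3/π_2 = (1/6)/(5/9) = 3/10.
Take π_1 proportional to 1; then unnormalized π = (1, 49/27, 49/90). Normalize by dividing by the sum 907/270:
  π = (270/907, 490/907, 147/907).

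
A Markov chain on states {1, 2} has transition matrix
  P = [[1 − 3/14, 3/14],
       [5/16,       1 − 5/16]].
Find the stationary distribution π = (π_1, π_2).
π_1 = 35/59, π_2 = 24/59

Solve πP = π with π_1 + π_2 = 1. From πP = π: π_1 · (1 − 3/14) + π_2 · 5/16 = π_1 ⇒ π_2 · 5/16 = π_1 · 3/14 ⇒ π_2/π_1 = (3/14)/(5/16) = 24/35. Together with π_1 + π_2 = 1:
  π_1 = (5/16)/(3/14 + 5/16) = (5/16)/(59/112) = 35/59,
  π_2 = (3/14)/(3/14 + 5/16) = (3/14)/(59/112) = 24/59.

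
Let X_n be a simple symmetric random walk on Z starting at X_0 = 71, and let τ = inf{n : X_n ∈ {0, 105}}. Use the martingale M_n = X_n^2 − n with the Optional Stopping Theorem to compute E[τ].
E[τ] = 2414

M_n = X_n^2 − n is a martingale (since E[X_{n+1}^2 | F_n] = X_n^2 + 1). By OST (τ has finite mean in a bounded region), E[M_τ] = E[M_0] = X_0^2 − 0 = 71^2 = 5041. Also E[M_τ] = E[X_τ^2] − E[τ]. The walk exits at 0 or 105, with P(hit 105 first) = 71/105, so E[X_τ^2] = 105^2 · 71/105 + 0 = 7455. Thus E[τ] = E[X_τ^2] − E[M_τ] = 7455 − 5041 = 2414 = 71(105 − 71) = 2414.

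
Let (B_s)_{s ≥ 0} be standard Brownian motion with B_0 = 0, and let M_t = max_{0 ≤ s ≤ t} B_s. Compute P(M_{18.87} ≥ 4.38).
P(M_{18.87} ≥ 4.38) = 2·P(B_{18.87} ≥ 4.38) = 2(1 − Φ(4.38/√18.87)) ≈ 0.3133

By the reflection principle for Brownian motion, P(M_t ≥ a) = 2 · P(B_t ≥ a) for a ≥ 0. Since B_t ~ N(0, t), P(B_t ≥ 4.38) = 1 − Φ(4.38/√t) = 1 − Φ(4.38/√18.87) = 1 − Φ(1.0083). So
  P(M_{18.87} ≥ 4.38) = 2(1 − Φ(1.0083)) ≈ 0.3133.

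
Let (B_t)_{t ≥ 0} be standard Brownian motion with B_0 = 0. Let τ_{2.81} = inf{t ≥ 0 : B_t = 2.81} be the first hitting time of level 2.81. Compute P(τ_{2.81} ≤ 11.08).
P(τ_{2.81} ≤ 11.08) = 2(1 − Φ(2.81/√11.08)) = 2(1 − Φ(0.8442)) ≈ 0.3986

By the reflection principle for standard BM, P(τ_b ≤ t) = 2 · P(B_t ≥ b). Since B_t ~ N(0, t), P(B_t ≥ 2.81) = 1 − Φ(2.81/√t) = 1 − Φ(2.81/√11.08) = 1 − Φ(0.8442) ≈ 0.19928. Doubling: P(τ_{2.81} ≤ 11.08) ≈ 2 · 0.19928 = 0.39856 ≈ 0.3986.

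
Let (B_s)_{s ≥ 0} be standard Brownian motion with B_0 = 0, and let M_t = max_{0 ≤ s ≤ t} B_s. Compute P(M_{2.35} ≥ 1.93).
P(M_{2.35} ≥ 1.93) = 2·P(B_{2.35} ≥ 1.93) = 2(1 − Φ(1.93/√2.35)) ≈ 0.2080

By the reflection principle for Brownian motion, P(M_t ≥ a) = 2 · P(B_t ≥ a) for a ≥ 0. Since B_t ~ N(0, t), P(B_t ≥ 1.93) = 1 − Φ(1.93/√t) = 1 − Φ(1.93/√2.35) = 1 − Φ(1.2590). So
  P(M_{2.35} ≥ 1.93) = 2(1 − Φ(1.2590)) ≈ 0.2080.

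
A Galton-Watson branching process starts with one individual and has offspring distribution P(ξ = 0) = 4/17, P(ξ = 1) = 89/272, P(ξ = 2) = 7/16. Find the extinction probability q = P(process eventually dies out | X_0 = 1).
q = 64/119

The pgf is f(s) = 4/17 + 89/272·s + 7/16·s². The extinction probability q is the smallest fixed point of f in [0, 1]. Setting s = f(s):
  7/16·s² + (89/272 − 1)·s + 4/17 = 0
  7/16·s² − (4/17 + 7/16)·s + 4/17 = 0
which factors as (s − 1)·(7/16·s − 4/17) = 0, giving roots s = 1 and s = (4/17)/(7/16) = 64/119.
Mean offspring μ = 89/272 + 2·7/16 = 327/272 > 1 (supercritical), so q < 1. The extinction probability is the smaller root: q = (4/17)/(7/16) = 64/119.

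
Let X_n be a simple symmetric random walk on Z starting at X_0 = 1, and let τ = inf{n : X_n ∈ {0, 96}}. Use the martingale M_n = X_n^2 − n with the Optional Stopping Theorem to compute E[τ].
E[τ] = 95

M_n = X_n^2 − n is a martingale (since E[X_{n+1}^2 | F_n] = X_n^2 + 1). By OST (τ has finite mean in a bounded region), E[M_τ] = E[M_0] = X_0^2 − 0 = 1^2 = 1. Also E[M_τ] = E[X_τ^2] − E[τ]. The walk exits at 0 or 96, with P(hit 96 first) = 1/96, so E[X_τ^2] = 96^2 · 1/96 + 0 = 96. Thus E[τ] = E[X_τ^2] − E[M_τ] = 96 − 1 = 95 = 1(96 − 1) = 95.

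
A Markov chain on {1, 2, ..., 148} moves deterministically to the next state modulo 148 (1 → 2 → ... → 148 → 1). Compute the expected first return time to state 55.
E[T_55 | X_0 = 55] = 148

The chain cycles deterministically, so starting at state 55 it returns in exactly 148 steps. Equivalently, the stationary distribution is uniform π_j = 1/148 for every state j, so by Kac's formula E[T_55] = 1/π_55 = 148.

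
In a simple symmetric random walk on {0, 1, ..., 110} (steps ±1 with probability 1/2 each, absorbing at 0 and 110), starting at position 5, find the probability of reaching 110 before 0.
P(hit 110 before 0) = 5/110 = 1/22

Let u_k = P(hit 110 before 0 | start at k). Then u_0 = 0, u_110 = 1, and u_k = u_{k-1}/2 + u_{k+1}/2 for 1 ≤ k ≤ 109. This harmonic recurrence is solved by u_k = k/110, giving u_5 = 5/110 = 1/22.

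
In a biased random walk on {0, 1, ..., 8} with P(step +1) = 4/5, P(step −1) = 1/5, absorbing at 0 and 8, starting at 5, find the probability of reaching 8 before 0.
P(hit 8 before 0) = (1 − (1/4)^5) / (1 − (1/4)^8) = 21824/21845

Let u_k denote P(reach 8 before 0 | start at k). Boundary: u_0 = 0, u_8 = 1. Recurrence: u_k = 4/5·u_{k+1} + 1/5·u_{k-1} for 1 ≤ k ≤ 7. Try u_k = A + B·r^k with r = q/p = (1/5)/(4/5) = 1/4. Substitution satisfies the recurrence; boundary conditions give:
  u_k = (1 − r^k) / (1 − r^N) = (1 − (1/4)^5) / (1 − (1/4)^8) = 21824/21845.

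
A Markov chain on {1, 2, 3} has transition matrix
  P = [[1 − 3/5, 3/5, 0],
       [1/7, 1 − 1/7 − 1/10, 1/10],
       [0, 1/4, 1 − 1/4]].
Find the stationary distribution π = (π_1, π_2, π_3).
π = (25/172, 105/172, 21/86)

This is a birth-death chain on three states, which satisfies detailed balance: π_1 · P_{12} = π_2 · P_{21} and π_2 · P_{23} = π_3 · P_{32}.
From π_1 · 3/5 = π_2 · 1/7: π_2/π_1 = (3/5)/(1/7) = 21/5.
From π_2 · 1/10 = π_3 · 1/4: π_3/π_2 = (1/10)/(1/4) = 2/5.
Take π_1 proportional to 1; then unnormalized π = (1, 21/5, 42/25). Normalize by dividing by the sum 172/25:
  π = (25/172, 105/172, 21/86).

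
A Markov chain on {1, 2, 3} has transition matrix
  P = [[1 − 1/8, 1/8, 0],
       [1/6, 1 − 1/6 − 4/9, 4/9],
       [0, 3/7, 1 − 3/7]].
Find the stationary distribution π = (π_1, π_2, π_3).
π = (36/91, 27/91, 4/13)

This is a birth-death chain on three states, which satisfies detailed balance: π_1 · P_{12} = π_2 · P_{21} and π_2 · P_{23} = π_3 · P_{32}.
From π_1 · 1/8 = π_2 · 1/6: π_2/π_1 = (1/8)/(1/6) = 3/4.
From π_2 · 4/9 = π_3 · 3/7: π_3/π_2 = (4/9)/(3/7) = 28/27.
Take π_1 proportional to 1; then unnormalized π = (1, 3/4, 7/9). Normalize by dividing by the sum 91/36:
  π = (36/91, 27/91, 4/13).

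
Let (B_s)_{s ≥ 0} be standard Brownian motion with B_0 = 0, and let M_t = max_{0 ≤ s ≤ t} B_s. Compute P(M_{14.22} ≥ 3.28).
P(M_{14.22} ≥ 3.28) = 2·P(B_{14.22} ≥ 3.28) = 2(1 − Φ(3.28/√14.22)) ≈ 0.3844

By the reflection principle for Brownian motion, P(M_t ≥ a) = 2 · P(B_t ≥ a) for a ≥ 0. Since B_t ~ N(0, t), P(B_t ≥ 3.28) = 1 − Φ(3.28/√t) = 1 − Φ(3.28/√14.22) = 1 − Φ(0.8698). So
  P(M_{14.22} ≥ 3.28) = 2(1 − Φ(0.8698)) ≈ 0.3844.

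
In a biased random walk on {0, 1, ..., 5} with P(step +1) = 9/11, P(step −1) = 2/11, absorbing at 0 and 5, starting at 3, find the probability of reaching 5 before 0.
P(hit 5 before 0) = (1 − (2/9)^3) / (1 − (2/9)^5) = 8343/8431

Let u_k denote P(reach 5 before 0 | start at k). Boundary: u_0 = 0, u_5 = 1. Recurrence: u_k = 9/11·u_{k+1} + 2/11·u_{k-1} for 1 ≤ k ≤ 4. Try u_k = A + B·r^k with r = q/p = (2/11)/(9/11) = 2/9. Substitution satisfies the recurrence; boundary conditions give:
  u_k = (1 − r^k) / (1 − r^N) = (1 − (2/9)^3) / (1 − (2/9)^5) = 8343/8431.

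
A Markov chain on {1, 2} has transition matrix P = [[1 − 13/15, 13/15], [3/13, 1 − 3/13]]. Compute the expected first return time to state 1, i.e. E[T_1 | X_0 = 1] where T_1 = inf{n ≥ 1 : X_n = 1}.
E[T_1 | X_0 = 1] = 1/π_1 = 214/45

For an irreducible recurrent Markov chain with stationary distribution π, E[T_i | X_0 = i] = 1/π_i (Kac's formula). Here π_1 = (3/13)/(13/15 + 3/13) = (3/13)/(214/195) = 45/214, so E[T_1 | X_0 = 1] = 1/π_1 = (13/15 + 3/13)/(3/13) = (214/195)/(3/13) = 214/45.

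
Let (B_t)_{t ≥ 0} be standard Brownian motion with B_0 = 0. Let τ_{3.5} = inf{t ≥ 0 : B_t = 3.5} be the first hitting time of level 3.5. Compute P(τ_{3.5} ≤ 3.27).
P(τ_{3.5} ≤ 3.27) = 2(1 − Φ(3.5/√3.27)) = 2(1 − Φ(1.9355)) ≈ 0.0529

By the reflection principle for standard BM, P(τ_b ≤ t) = 2 · P(B_t ≥ b). Since B_t ~ N(0, t), P(B_t ≥ 3.5) = 1 − Φ(3.5/√t) = 1 − Φ(3.5/√3.27) = 1 − Φ(1.9355) ≈ 0.02646. Doubling: P(τ_{3.5} ≤ 3.27) ≈ 2 · 0.02646 = 0.05292 ≈ 0.0529.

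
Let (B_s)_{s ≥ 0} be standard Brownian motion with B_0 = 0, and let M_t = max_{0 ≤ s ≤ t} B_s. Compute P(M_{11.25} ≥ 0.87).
P(M_{11.25} ≥ 0.87) = 2·P(B_{11.25} ≥ 0.87) = 2(1 − Φ(0.87/√11.25)) ≈ 0.7953

By the reflection principle for Brownian motion, P(M_t ≥ a) = 2 · P(B_t ≥ a) for a ≥ 0. Since B_t ~ N(0, t), P(B_t ≥ 0.87) = 1 − Φ(0.87/√t) = 1 − Φ(0.87/√11.25) = 1 − Φ(0.2594). So
  P(M_{11.25} ≥ 0.87) = 2(1 − Φ(0.2594)) ≈ 0.7953.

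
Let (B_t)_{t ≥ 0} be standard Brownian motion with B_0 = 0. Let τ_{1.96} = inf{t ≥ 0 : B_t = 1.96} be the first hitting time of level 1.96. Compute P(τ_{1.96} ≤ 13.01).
P(τ_{1.96} ≤ 13.01) = 2(1 − Φ(1.96/√13.01)) = 2(1 − Φ(0.5434)) ≈ 0.5869

By the reflection principle for standard BM, P(τ_b ≤ t) = 2 · P(B_t ≥ b). Since B_t ~ N(0, t), P(B_t ≥ 1.96) = 1 − Φ(1.96/√t) = 1 − Φ(1.96/√13.01) = 1 − Φ(0.5434) ≈ 0.29343. Doubling: P(τ_{1.96} ≤ 13.01) ≈ 2 · 0.29343 = 0.58686 ≈ 0.5869.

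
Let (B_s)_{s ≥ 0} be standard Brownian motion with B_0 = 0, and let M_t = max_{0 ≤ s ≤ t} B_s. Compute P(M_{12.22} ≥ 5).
P(M_{12.22} ≥ 5) = 2·P(B_{12.22} ≥ 5) = 2(1 − Φ(5/√12.22)) ≈ 0.1526

By the reflection principle for Brownian motion, P(M_t ≥ a) = 2 · P(B_t ≥ a) for a ≥ 0. Since B_t ~ N(0, t), P(B_t ≥ 5) = 1 − Φ(5/√t) = 1 − Φ(5/√12.22) = 1 − Φ(1.4303). So
  P(M_{12.22} ≥ 5) = 2(1 − Φ(1.4303)) ≈ 0.1526.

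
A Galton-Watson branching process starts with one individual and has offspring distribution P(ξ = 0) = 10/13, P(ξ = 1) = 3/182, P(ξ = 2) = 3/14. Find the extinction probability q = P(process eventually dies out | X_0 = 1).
q = 1

Mean offspring μ = 0·10/13 + 1·3/182 + 2·3/14 = 81/182 ≤ 1. For μ ≤ 1 with offspring not concentrated at 1, the Galton-Watson process goes extinct almost surely, so q = 1.
(Algebraic check: The pgf is f(s) = 10/13 + 3/182·s + 3/14·s². The extinction probability q is the smallest fixed point of f in [0, 1]. Setting s = f(s):
  3/14·s² + (3/182 − 1)·s + 10/13 = 0
  3/14·s² − (10/13 + 3/14)·s + 10/13 = 0
which factors as (s − 1)·(3/14·s − 10/13) = 0, giving roots s = 1 and s = (10/13)/(3/14) = 140/39. Since 140/39 ≥ 1, the smallest root in [0, 1] is s = 1.)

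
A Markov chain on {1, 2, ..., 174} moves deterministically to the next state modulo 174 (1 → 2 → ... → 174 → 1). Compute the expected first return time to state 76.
E[T_76 | X_0 = 76] = 174

The chain cycles deterministically, so starting at state 76 it returns in exactly 174 steps. Equivalently, the stationary distribution is uniform π_j = 1/174 for every state j, so by Kac's formula E[T_76] = 1/π_76 = 174.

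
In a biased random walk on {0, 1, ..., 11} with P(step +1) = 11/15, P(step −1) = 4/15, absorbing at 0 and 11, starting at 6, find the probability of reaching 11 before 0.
P(hit 11 before 0) = (1 − (4/11)^6) / (1 − (4/11)^11) = 40664572245/40758210901

Let u_k denote P(reach 11 before 0 | start at k). Boundary: u_0 = 0, u_11 = 1. Recurrence: u_k = 11/15·u_{k+1} + 4/15·u_{k-1} for 1 ≤ k ≤ 10. Try u_k = A + B·r^k with r = q/p = (4/15)/(11/15) = 4/11. Substitution satisfies the recurrence; boundary conditions give:
  u_k = (1 − r^k) / (1 − r^N) = (1 − (4/11)^6) / (1 − (4/11)^11) = 40664572245/40758210901.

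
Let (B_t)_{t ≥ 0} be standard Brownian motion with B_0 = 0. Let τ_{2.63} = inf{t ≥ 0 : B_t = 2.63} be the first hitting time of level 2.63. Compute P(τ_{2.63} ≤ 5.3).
P(τ_{2.63} ≤ 5.3) = 2(1 − Φ(2.63/√5.3)) = 2(1 − Φ(1.1424)) ≈ 0.2533

By the reflection principle for standard BM, P(τ_b ≤ t) = 2 · P(B_t ≥ b). Since B_t ~ N(0, t), P(B_t ≥ 2.63) = 1 − Φ(2.63/√t) = 1 − Φ(2.63/√5.3) = 1 − Φ(1.1424) ≈ 0.12664. Doubling: P(τ_{2.63} ≤ 5.3) ≈ 2 · 0.12664 = 0.25328 ≈ 0.2533.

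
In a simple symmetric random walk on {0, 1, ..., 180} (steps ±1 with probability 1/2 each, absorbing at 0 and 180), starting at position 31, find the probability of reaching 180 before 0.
P(hit 180 before 0) = 31/180

Let u_k = P(hit 180 before 0 | start at k). Then u_0 = 0, u_180 = 1, and u_k = u_{k-1}/2 + u_{k+1}/2 for 1 ≤ k ≤ 179. This harmonic recurrence is solved by u_k = k/180, giving u_31 = 31/180.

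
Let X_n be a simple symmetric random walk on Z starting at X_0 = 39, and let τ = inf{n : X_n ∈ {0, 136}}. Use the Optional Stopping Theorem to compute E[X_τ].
E[X_τ] = 39

X_n is a martingale and τ is a bounded-mean stopping time (indeed τ is finite a.s. with bounded expectation since the walk is in a bounded region). By the OST, E[X_τ] = E[X_0] = 39. Equivalently: E[X_τ] = 136 · P(hit 136 first) + 0 · P(hit 0 first) = 136 · (39/136) = 39.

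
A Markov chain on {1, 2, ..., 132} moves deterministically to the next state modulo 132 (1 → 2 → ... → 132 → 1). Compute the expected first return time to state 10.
E[T_10 | X_0 = 10] = 132

The chain cycles deterministically, so starting at state 10 it returns in exactly 132 steps. Equivalently, the stationary distribution is uniform π_j = 1/132 for every state j, so by Kac's formula E[T_10] = 1/π_10 = 132.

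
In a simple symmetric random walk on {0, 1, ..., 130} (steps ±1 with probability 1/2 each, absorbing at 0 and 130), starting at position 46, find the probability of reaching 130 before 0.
P(hit 130 before 0) = 46/130 = 23/65

Let u_k = P(hit 130 before 0 | start at k). Then u_0 = 0, u_130 = 1, and u_k = u_{k-1}/2 + u_{k+1}/2 for 1 ≤ k ≤ 129. This harmonic recurrence is solved by u_k = k/130, giving u_46 = 46/130 = 23/65.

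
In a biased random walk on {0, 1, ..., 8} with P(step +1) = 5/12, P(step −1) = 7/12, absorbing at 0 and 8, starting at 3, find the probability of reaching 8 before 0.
P(hit 8 before 0) = (1 − (7/5)^3) / (1 − (7/5)^8) = 340625/2687088

Let u_k denote P(reach 8 before 0 | start at k). Boundary: u_0 = 0, u_8 = 1. Recurrence: u_k = 5/12·u_{k+1} + 7/12·u_{k-1} for 1 ≤ k ≤ 7. Try u_k = A + B·r^k with r = q/p = (7/12)/(5/12) = 7/5. Substitution satisfies the recurrence; boundary conditions give:
  u_k = (1 − r^k) / (1 − r^N) = (1 − (7/5)^3) / (1 − (7/5)^8) = 340625/2687088.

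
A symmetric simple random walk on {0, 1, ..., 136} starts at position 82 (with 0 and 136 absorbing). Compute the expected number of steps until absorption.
E[τ | X_0 = 82] = 4428

Let v_k = E[τ | X_0 = k]. Boundary: v_0 = v_136 = 0. Recurrence: v_k = 1 + (v_{k-1} + v_{k+1})/2 for 1 ≤ k ≤ 135. The particular solution to v_k − (v_{k-1} + v_{k+1})/2 = 1 is v_k = −k^2. Adding homogeneous solution A + B k and matching boundaries gives v_k = k (136 − k). Substituting k = 82: v_82 = 82 · 54 = 4428.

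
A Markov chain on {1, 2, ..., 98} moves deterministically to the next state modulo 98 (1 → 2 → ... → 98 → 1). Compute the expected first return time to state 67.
E[T_67 | X_0 = 67] = 98

The chain cycles deterministically, so starting at state 67 it returns in exactly 98 steps. Equivalently, the stationary distribution is uniform π_j = 1/98 for every state j, so by Kac's formula E[T_67] = 1/π_67 = 98.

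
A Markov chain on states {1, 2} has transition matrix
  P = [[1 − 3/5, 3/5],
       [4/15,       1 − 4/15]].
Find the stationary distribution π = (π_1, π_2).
π_1 = 4/13, π_2 = 9/13

Solve πP = π with π_1 + π_2 = 1. From πP = π: π_1 · (1 − 3/5) + π_2 · 4/15 = π_1 ⇒ π_2 · 4/15 = π_1 · 3/5 ⇒ π_2/π_1 = (3/5)/(4/15) = 9/4. Together with π_1 + π_2 = 1:
  π_1 = (4/15)/(3/5 + 4/15) = (4/15)/(13/15) = 4/13,
  π_2 = (3/5)/(3/5 + 4/15) = (3/5)/(13/15) = 9/13.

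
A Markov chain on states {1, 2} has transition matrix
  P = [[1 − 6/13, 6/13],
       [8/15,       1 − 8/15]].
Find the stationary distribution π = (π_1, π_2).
π_1 = 52/97, π_2 = 45/97

Solve πP = π with π_1 + π_2 = 1. From πP = π: π_1 · (1 − 6/13) + π_2 · 8/15 = π_1 ⇒ π_2 · 8/15 = π_1 · 6/13 ⇒ π_2/π_1 = (6/13)/(8/15) = 45/52. Together with π_1 + π_2 = 1:
  π_1 = (8/15)/(6/13 + 8/15) = (8/15)/(194/195) = 52/97,
  π_2 = (6/13)/(6/13 + 8/15) = (6/13)/(194/195) = 45/97.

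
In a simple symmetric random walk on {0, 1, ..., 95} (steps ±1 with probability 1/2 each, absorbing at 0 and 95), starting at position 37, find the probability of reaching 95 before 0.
P(hit 95 before 0) = 37/95

Let u_k = P(hit 95 before 0 | start at k). Then u_0 = 0, u_95 = 1, and u_k = u_{k-1}/2 + u_{k+1}/2 for 1 ≤ k ≤ 94. This harmonic recurrence is solved by u_k = k/95, giving u_37 = 37/95.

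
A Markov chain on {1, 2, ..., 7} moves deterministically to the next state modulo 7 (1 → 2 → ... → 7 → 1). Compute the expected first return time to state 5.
E[T_5 | X_0 = 5] = 7

The chain cycles deterministically, so starting at state 5 it returns in exactly 7 steps. Equivalently, the stationary distribution is uniform π_j = 1/7 for every state j, so by Kac's formula E[T_5] = 1/π_5 = 7.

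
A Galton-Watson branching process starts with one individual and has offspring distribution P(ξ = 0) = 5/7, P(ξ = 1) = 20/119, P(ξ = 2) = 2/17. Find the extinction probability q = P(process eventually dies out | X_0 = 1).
q = 1

Mean offspring μ = 0·5/7 + 1·20/119 + 2·2/17 = 48/119 ≤ 1. For μ ≤ 1 with offspring not concentrated at 1, the Galton-Watson process goes extinct almost surely, so q = 1.
(Algebraic check: The pgf is f(s) = 5/7 + 20/119·s + 2/17·s². The extinction probability q is the smallest fixed point of f in [0, 1]. Setting s = f(s):
  2/17·s² + (20/119 − 1)·s + 5/7 = 0
  2/17·s² − (5/7 + 2/17)·s + 5/7 = 0
which factors as (s − 1)·(2/17·s − 5/7) = 0, giving roots s = 1 and s = (5/7)/(2/17) = 85/14. Since 85/14 ≥ 1, the smallest root in [0, 1] is s = 1.)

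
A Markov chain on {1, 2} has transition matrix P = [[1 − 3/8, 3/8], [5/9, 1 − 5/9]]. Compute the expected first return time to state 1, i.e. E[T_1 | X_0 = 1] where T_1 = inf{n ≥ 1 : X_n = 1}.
E[T_1 | X_0 = 1] = 1/π_1 = 67/40

For an irreducible recurrent Markov chain with stationary distribution π, E[T_i | X_0 = i] = 1/π_i (Kac's formula). Here π_1 = (5/9)/(3/8 + 5/9) = (5/9)/(67/72) = 40/67, so E[T_1 | X_0 = 1] = 1/π_1 = (3/8 + 5/9)/(5/9) = (67/72)/(5/9) = 67/40.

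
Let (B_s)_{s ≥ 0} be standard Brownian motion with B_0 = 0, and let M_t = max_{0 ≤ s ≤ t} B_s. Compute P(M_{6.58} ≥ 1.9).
P(M_{6.58} ≥ 1.9) = 2·P(B_{6.58} ≥ 1.9) = 2(1 − Φ(1.9/√6.58)) ≈ 0.4589

By the reflection principle for Brownian motion, P(M_t ≥ a) = 2 · P(B_t ≥ a) for a ≥ 0. Since B_t ~ N(0, t), P(B_t ≥ 1.9) = 1 − Φ(1.9/√t) = 1 − Φ(1.9/√6.58) = 1 − Φ(0.7407). So
  P(M_{6.58} ≥ 1.9) = 2(1 − Φ(0.7407)) ≈ 0.4589.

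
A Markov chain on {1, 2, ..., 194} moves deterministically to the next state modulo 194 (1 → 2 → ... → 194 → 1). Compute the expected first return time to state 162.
E[T_162 | X_0 = 162] = 194

The chain cycles deterministically, so starting at state 162 it returns in exactly 194 steps. Equivalently, the stationary distribution is uniform π_j = 1/194 for every state j, so by Kac's formula E[T_162] = 1/π_162 = 194.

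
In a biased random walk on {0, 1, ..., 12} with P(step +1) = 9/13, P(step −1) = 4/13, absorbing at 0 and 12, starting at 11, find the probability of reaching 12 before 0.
P(hit 12 before 0) = (1 − (4/9)^11) / (1 − (4/9)^12) = 56478357549/56482551853

Let u_k denote P(reach 12 before 0 | start at k). Boundary: u_0 = 0, u_12 = 1. Recurrence: u_k = 9/13·u_{k+1} + 4/13·u_{k-1} for 1 ≤ k ≤ 11. Try u_k = A + B·r^k with r = q/p = (4/13)/(9/13) = 4/9. Substitution satisfies the recurrence; boundary conditions give:
  u_k = (1 − r^k) / (1 − r^N) = (1 − (4/9)^11) / (1 − (4/9)^12) = 56478357549/56482551853.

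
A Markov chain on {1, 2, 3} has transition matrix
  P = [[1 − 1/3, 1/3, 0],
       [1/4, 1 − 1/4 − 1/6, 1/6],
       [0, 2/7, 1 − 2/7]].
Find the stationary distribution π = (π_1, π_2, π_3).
π = (9/28, 3/7, 1/4)

This is a birth-death chain on three states, which satisfies detailed balance: π_1 · P_{12} = π_2 · P_{21} and π_2 · P_{23} = π_3 · P_{32}.
From π_1 · 1/3 = π_2 · 1/4: π_2/π_1 = (1/3)/(1/4) = 4/3.
From π_2 · 1/6 = π_3 · 2/7: π_3/π_2 = (1/6)/(2/7) = 7/12.
Take π_1 proportional to 1; then unnormalized π = (1, 4/3, 7/9). Normalize by dividing by the sum 28/9:
  π = (9/28, 3/7, 1/4).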